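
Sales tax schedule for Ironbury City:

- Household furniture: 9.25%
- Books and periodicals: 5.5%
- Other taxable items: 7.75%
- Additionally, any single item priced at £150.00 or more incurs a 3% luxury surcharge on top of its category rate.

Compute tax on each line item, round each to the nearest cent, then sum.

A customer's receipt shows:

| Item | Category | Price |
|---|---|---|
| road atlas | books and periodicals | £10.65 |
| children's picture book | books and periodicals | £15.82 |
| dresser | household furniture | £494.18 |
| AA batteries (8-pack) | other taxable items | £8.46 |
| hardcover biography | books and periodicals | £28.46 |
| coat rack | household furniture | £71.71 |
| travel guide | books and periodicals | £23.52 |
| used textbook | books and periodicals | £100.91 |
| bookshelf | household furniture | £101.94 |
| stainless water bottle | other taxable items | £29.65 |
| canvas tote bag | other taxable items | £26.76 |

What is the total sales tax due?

Road atlas £10.65: books and periodicals → 5.5% → £0.59
Children's picture book £15.82: books and periodicals → 5.5% → £0.87
Dresser £494.18: household furniture → 9.25% + 3% surcharge = 12.25% → £60.54
AA batteries (8-pack) £8.46: other taxable items → 7.75% → £0.66
Hardcover biography £28.46: books and periodicals → 5.5% → £1.57
Coat rack £71.71: household furniture → 9.25% → £6.63
Travel guide £23.52: books and periodicals → 5.5% → £1.29
Used textbook £100.91: books and periodicals → 5.5% → £5.55
Bookshelf £101.94: household furniture → 9.25% → £9.43
Stainless water bottle £29.65: other taxable items → 7.75% → £2.30
Canvas tote bag £26.76: other taxable items → 7.75% → £2.07
Total tax = £0.59 + £0.87 + £60.54 + £0.66 + £1.57 + £6.63 + £1.29 + £5.55 + £9.43 + £2.30 + £2.07 = £91.50

£91.50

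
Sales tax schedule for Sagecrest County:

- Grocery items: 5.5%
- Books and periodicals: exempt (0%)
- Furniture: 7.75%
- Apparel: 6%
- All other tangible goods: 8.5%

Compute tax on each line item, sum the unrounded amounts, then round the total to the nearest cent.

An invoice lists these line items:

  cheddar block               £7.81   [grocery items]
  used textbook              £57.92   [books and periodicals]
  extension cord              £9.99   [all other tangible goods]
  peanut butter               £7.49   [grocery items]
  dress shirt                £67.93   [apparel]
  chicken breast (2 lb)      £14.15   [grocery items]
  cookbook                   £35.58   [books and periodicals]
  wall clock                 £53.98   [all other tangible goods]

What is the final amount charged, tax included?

£265.98

Cheddar block £7.81: grocery items → 5.5% → £0.42955
Used textbook £57.92: books and periodicals → 0% → £0.00
Extension cord £9.99: all other tangible goods → 8.5% → £0.84915
Peanut butter £7.49: grocery items → 5.5% → £0.41195
Dress shirt £67.93: apparel → 6% → £4.0758
Chicken breast (2 lb) £14.15: grocery items → 5.5% → £0.77825
Cookbook £35.58: books and periodicals → 0% → £0.00
Wall clock £53.98: all other tangible goods → 8.5% → £4.5883
Subtotal = £254.85; unrounded tax = £11.133 → £11.13; total due = £265.98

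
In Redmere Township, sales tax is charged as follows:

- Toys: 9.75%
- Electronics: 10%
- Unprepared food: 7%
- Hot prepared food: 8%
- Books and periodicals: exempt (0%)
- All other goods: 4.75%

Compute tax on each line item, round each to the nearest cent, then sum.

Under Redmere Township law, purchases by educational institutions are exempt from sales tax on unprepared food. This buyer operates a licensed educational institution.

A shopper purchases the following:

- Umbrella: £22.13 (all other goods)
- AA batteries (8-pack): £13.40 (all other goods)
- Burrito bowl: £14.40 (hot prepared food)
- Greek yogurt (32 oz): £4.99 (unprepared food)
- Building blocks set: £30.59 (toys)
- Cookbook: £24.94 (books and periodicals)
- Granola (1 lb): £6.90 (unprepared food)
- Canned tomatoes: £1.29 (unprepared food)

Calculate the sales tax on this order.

Umbrella £22.13: all other goods → 4.75% → £1.05
AA batteries (8-pack) £13.40: all other goods → 4.75% → £0.64
Burrito bowl £14.40: hot prepared food → 8% → £1.15
Greek yogurt (32 oz) £4.99: unprepared food, buyer-exempt → 0% → £0.00
Building blocks set £30.59: toys → 9.75% → £2.98
Cookbook £24.94: books and periodicals → 0% → £0.00
Granola (1 lb) £6.90: unprepared food, buyer-exempt → 0% → £0.00
Canned tomatoes £1.29: unprepared food, buyer-exempt → 0% → £0.00
Total tax = £1.05 + £0.64 + £1.15 + £2.98 = £5.82

£5.82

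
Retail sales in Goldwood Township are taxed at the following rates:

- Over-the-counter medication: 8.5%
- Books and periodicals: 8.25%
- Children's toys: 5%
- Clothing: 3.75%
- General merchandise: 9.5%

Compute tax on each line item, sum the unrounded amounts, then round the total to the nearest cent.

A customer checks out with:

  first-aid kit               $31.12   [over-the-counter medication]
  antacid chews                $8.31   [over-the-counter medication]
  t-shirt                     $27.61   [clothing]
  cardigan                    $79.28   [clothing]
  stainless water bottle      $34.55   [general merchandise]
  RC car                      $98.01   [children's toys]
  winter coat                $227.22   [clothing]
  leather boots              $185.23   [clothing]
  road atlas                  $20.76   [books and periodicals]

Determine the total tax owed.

First-aid kit $31.12: over-the-counter medication → 8.5% → $2.6452
Antacid chews $8.31: over-the-counter medication → 8.5% → $0.70635
T-shirt $27.61: clothing → 3.75% → $1.035375
Cardigan $79.28: clothing → 3.75% → $2.973
Stainless water bottle $34.55: general merchandise → 9.5% → $3.28225
RC car $98.01: children's toys → 5% → $4.9005
Winter coat $227.22: clothing → 3.75% → $8.52075
Leather boots $185.23: clothing → 3.75% → $6.946125
Road atlas $20.76: books and periodicals → 8.25% → $1.7127
Unrounded tax sum = $32.72225 → $32.72

$32.72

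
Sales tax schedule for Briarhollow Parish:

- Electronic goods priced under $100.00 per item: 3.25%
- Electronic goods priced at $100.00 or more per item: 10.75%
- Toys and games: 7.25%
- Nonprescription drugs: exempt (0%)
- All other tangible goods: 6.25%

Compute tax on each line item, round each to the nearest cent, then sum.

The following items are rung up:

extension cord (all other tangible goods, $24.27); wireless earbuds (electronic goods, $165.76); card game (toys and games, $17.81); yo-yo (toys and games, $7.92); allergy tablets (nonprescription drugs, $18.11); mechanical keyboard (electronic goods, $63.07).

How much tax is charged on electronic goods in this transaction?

$19.87

Wireless earbuds $165.76: electronic goods, $100.00 or more → 10.75% → $17.82
Mechanical keyboard $63.07: electronic goods, under $100.00 → 3.25% → $2.05
Tax on electronic goods = $17.82 + $2.05 = $19.87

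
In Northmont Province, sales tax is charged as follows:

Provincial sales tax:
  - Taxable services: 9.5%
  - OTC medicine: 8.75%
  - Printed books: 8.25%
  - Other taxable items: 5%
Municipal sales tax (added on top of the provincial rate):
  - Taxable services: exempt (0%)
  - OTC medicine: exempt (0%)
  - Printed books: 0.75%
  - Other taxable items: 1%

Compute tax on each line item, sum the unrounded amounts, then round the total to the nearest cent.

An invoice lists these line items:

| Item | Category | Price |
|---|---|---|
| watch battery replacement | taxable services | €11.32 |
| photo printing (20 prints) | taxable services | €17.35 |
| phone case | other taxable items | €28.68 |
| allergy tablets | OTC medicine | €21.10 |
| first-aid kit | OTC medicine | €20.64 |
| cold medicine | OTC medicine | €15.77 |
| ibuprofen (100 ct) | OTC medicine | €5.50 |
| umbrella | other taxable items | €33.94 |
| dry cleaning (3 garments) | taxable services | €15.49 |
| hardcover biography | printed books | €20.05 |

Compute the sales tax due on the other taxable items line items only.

€3.76

Phone case €28.68: other taxable items → 5% + 1% municipal = 6% → €1.7208
Umbrella €33.94: other taxable items → 5% + 1% municipal = 6% → €2.0364
Tax on other taxable items: unrounded sum = €3.7572 → €3.76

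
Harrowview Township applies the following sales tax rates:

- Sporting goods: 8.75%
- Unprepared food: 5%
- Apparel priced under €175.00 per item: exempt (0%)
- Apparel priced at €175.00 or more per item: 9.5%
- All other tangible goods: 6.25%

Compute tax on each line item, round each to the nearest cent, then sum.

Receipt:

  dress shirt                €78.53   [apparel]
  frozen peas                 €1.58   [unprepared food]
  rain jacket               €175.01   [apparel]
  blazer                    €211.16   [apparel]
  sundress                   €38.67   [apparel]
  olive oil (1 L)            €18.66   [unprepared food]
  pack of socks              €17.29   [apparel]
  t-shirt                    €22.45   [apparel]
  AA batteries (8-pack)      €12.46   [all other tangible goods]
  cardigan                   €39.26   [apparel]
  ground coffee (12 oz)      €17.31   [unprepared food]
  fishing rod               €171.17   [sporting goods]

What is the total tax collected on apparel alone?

€36.69

Dress shirt €78.53: apparel, under €175.00 → 0% → €0.00
Rain jacket €175.01: apparel, €175.00 or more → 9.5% → €16.63
Blazer €211.16: apparel, €175.00 or more → 9.5% → €20.06
Sundress €38.67: apparel, under €175.00 → 0% → €0.00
Pack of socks €17.29: apparel, under €175.00 → 0% → €0.00
T-shirt €22.45: apparel, under €175.00 → 0% → €0.00
Cardigan €39.26: apparel, under €175.00 → 0% → €0.00
Tax on apparel = €0.00 + €16.63 + €20.06 + €0.00 + €0.00 + €0.00 + €0.00 = €36.69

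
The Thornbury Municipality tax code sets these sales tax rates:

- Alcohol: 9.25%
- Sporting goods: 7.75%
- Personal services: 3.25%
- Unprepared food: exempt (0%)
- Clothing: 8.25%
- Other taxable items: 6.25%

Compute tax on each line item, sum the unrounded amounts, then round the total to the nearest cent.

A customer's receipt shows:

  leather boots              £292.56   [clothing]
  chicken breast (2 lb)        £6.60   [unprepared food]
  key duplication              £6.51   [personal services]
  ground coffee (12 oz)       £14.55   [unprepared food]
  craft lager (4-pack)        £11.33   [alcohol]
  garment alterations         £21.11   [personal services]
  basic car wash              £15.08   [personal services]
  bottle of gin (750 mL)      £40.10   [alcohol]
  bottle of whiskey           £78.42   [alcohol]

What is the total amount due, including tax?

£523.80

Leather boots £292.56: clothing → 8.25% → £24.1362
Chicken breast (2 lb) £6.60: unprepared food → 0% → £0.00
Key duplication £6.51: personal services → 3.25% → £0.211575
Ground coffee (12 oz) £14.55: unprepared food → 0% → £0.00
Craft lager (4-pack) £11.33: alcohol → 9.25% → £1.048025
Garment alterations £21.11: personal services → 3.25% → £0.686075
Basic car wash £15.08: personal services → 3.25% → £0.4901
Bottle of gin (750 mL) £40.10: alcohol → 9.25% → £3.70925
Bottle of whiskey £78.42: alcohol → 9.25% → £7.25385
Subtotal = £486.26; unrounded tax = £37.535075 → £37.54; total due = £523.80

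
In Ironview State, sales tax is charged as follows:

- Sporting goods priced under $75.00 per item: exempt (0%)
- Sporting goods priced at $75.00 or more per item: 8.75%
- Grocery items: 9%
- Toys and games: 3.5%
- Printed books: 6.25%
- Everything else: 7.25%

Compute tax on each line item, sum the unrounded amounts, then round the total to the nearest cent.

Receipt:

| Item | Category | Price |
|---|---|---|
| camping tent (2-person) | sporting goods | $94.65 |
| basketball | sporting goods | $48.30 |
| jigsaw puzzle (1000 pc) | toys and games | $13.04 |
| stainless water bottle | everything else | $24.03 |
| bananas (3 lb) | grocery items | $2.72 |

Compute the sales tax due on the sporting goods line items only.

Camping tent (2-person) $94.65: sporting goods, $75.00 or more → 8.75% → $8.281875
Basketball $48.30: sporting goods, under $75.00 → 0% → $0.00
Tax on sporting goods: unrounded sum = $8.281875 → $8.28

$8.28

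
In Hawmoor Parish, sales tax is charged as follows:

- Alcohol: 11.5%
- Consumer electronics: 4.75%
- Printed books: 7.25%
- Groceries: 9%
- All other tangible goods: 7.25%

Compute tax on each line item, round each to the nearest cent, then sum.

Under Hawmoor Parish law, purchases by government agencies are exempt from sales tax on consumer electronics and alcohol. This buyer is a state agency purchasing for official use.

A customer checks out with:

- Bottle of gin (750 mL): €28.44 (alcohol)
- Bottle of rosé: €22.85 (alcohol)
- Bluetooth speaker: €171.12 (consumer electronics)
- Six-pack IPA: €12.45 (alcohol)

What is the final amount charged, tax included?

Bottle of gin (750 mL) €28.44: alcohol, buyer-exempt → 0% → €0.00
Bottle of rosé €22.85: alcohol, buyer-exempt → 0% → €0.00
Bluetooth speaker €171.12: consumer electronics, buyer-exempt → 0% → €0.00
Six-pack IPA €12.45: alcohol, buyer-exempt → 0% → €0.00
Subtotal = €234.86; tax = €0.00; total due = €234.86

€234.86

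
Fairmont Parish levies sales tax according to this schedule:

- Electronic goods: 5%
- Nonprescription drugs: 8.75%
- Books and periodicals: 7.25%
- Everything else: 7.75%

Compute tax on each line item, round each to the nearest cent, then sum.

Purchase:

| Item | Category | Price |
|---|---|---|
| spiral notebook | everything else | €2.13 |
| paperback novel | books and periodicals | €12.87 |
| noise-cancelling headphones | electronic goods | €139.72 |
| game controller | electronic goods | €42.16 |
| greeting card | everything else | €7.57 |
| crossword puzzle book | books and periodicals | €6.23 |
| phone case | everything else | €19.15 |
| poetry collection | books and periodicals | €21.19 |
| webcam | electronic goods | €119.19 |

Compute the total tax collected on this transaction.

€20.22

Spiral notebook €2.13: everything else → 7.75% → €0.17
Paperback novel €12.87: books and periodicals → 7.25% → €0.93
Noise-cancelling headphones €139.72: electronic goods → 5% → €6.99
Game controller €42.16: electronic goods → 5% → €2.11
Greeting card €7.57: everything else → 7.75% → €0.59
Crossword puzzle book €6.23: books and periodicals → 7.25% → €0.45
Phone case €19.15: everything else → 7.75% → €1.48
Poetry collection €21.19: books and periodicals → 7.25% → €1.54
Webcam €119.19: electronic goods → 5% → €5.96
Total tax = €0.17 + €0.93 + €6.99 + €2.11 + €0.59 + €0.45 + €1.48 + €1.54 + €5.96 = €20.22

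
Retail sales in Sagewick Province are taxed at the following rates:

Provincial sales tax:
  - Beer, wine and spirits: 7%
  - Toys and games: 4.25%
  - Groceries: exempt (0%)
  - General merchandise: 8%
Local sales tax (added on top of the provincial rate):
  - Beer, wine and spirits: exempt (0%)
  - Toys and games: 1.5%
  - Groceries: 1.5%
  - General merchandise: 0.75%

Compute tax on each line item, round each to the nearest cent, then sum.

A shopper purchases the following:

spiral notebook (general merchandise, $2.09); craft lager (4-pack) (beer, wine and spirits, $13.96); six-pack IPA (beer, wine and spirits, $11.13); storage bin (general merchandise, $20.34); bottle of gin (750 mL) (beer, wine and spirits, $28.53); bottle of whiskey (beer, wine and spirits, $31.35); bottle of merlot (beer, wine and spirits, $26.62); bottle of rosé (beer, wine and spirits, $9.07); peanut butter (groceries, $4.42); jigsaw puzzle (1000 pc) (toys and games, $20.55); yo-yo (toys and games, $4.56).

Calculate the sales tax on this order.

Spiral notebook $2.09: general merchandise → 8% + 0.75% local = 8.75% → $0.18
Craft lager (4-pack) $13.96: beer, wine and spirits → 7% + 0% local = 7% → $0.98
Six-pack IPA $11.13: beer, wine and spirits → 7% + 0% local = 7% → $0.78
Storage bin $20.34: general merchandise → 8% + 0.75% local = 8.75% → $1.78
Bottle of gin (750 mL) $28.53: beer, wine and spirits → 7% + 0% local = 7% → $2.00
Bottle of whiskey $31.35: beer, wine and spirits → 7% + 0% local = 7% → $2.19
Bottle of merlot $26.62: beer, wine and spirits → 7% + 0% local = 7% → $1.86
Bottle of rosé $9.07: beer, wine and spirits → 7% + 0% local = 7% → $0.63
Peanut butter $4.42: groceries → 0% + 1.5% local = 1.5% → $0.07
Jigsaw puzzle (1000 pc) $20.55: toys and games → 4.25% + 1.5% local = 5.75% → $1.18
Yo-yo $4.56: toys and games → 4.25% + 1.5% local = 5.75% → $0.26
Total tax = $0.18 + $0.98 + $0.78 + $1.78 + $2.00 + $2.19 + $1.86 + $0.63 + $0.07 + $1.18 + $0.26 = $11.91

$11.91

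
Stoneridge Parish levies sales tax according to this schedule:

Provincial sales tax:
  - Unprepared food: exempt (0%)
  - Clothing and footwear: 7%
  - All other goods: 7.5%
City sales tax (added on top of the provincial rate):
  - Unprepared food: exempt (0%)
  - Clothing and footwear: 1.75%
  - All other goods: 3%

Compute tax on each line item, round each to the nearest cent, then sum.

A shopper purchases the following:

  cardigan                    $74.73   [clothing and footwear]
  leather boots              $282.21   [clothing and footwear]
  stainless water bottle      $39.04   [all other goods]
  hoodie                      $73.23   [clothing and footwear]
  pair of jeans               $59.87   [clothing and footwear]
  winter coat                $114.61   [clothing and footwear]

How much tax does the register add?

Cardigan $74.73: clothing and footwear → 7% + 1.75% city = 8.75% → $6.54
Leather boots $282.21: clothing and footwear → 7% + 1.75% city = 8.75% → $24.69
Stainless water bottle $39.04: all other goods → 7.5% + 3% city = 10.5% → $4.10
Hoodie $73.23: clothing and footwear → 7% + 1.75% city = 8.75% → $6.41
Pair of jeans $59.87: clothing and footwear → 7% + 1.75% city = 8.75% → $5.24
Winter coat $114.61: clothing and footwear → 7% + 1.75% city = 8.75% → $10.03
Total tax = $6.54 + $24.69 + $4.10 + $6.41 + $5.24 + $10.03 = $57.01

$57.01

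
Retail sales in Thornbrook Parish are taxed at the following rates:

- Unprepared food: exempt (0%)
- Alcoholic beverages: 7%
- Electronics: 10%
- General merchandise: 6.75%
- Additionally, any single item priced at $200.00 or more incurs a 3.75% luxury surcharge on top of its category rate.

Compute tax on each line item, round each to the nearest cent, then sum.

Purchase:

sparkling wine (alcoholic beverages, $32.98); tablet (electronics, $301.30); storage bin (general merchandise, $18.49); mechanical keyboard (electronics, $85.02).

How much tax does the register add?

$53.49

Sparkling wine $32.98: alcoholic beverages → 7% → $2.31
Tablet $301.30: electronics → 10% + 3.75% surcharge = 13.75% → $41.43
Storage bin $18.49: general merchandise → 6.75% → $1.25
Mechanical keyboard $85.02: electronics → 10% → $8.50
Total tax = $2.31 + $41.43 + $1.25 + $8.50 = $53.49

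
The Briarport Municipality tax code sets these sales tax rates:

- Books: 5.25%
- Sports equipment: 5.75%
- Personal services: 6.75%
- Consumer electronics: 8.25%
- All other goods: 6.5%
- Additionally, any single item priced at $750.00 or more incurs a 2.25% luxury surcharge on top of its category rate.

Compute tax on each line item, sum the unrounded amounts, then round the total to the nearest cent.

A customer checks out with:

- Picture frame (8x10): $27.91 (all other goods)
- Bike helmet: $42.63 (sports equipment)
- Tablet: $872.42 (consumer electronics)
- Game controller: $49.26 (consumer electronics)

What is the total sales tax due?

Picture frame (8x10) $27.91: all other goods → 6.5% → $1.81415
Bike helmet $42.63: sports equipment → 5.75% → $2.451225
Tablet $872.42: consumer electronics → 8.25% + 2.25% surcharge = 10.5% → $91.6041
Game controller $49.26: consumer electronics → 8.25% → $4.06395
Unrounded tax sum = $99.933425 → $99.93

$99.93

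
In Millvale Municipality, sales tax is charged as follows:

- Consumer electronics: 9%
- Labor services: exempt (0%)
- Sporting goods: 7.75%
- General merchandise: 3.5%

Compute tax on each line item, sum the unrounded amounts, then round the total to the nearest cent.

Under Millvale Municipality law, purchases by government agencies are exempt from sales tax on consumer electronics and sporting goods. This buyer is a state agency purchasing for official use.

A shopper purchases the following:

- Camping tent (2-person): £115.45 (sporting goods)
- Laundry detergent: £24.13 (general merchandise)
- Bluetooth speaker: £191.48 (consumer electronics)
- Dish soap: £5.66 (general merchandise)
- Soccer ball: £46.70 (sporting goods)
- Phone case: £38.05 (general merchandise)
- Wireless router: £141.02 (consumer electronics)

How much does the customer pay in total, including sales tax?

£564.86

Camping tent (2-person) £115.45: sporting goods, buyer-exempt → 0% → £0.00
Laundry detergent £24.13: general merchandise → 3.5% → £0.84455
Bluetooth speaker £191.48: consumer electronics, buyer-exempt → 0% → £0.00
Dish soap £5.66: general merchandise → 3.5% → £0.1981
Soccer ball £46.70: sporting goods, buyer-exempt → 0% → £0.00
Phone case £38.05: general merchandise → 3.5% → £1.33175
Wireless router £141.02: consumer electronics, buyer-exempt → 0% → £0.00
Subtotal = £562.49; unrounded tax = £2.3744 → £2.37; total due = £564.86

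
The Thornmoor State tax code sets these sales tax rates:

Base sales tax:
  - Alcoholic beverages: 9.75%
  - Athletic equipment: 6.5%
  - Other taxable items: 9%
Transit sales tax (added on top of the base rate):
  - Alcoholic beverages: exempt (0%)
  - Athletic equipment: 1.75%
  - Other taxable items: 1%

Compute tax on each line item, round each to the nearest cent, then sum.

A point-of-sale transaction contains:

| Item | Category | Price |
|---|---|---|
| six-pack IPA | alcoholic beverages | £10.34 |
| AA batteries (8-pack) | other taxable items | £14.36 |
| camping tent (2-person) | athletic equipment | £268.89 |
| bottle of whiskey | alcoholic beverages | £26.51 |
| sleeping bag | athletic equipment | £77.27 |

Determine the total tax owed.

Six-pack IPA £10.34: alcoholic beverages → 9.75% + 0% transit = 9.75% → £1.01
AA batteries (8-pack) £14.36: other taxable items → 9% + 1% transit = 10% → £1.44
Camping tent (2-person) £268.89: athletic equipment → 6.5% + 1.75% transit = 8.25% → £22.18
Bottle of whiskey £26.51: alcoholic beverages → 9.75% + 0% transit = 9.75% → £2.58
Sleeping bag £77.27: athletic equipment → 6.5% + 1.75% transit = 8.25% → £6.37
Total tax = £1.01 + £1.44 + £22.18 + £2.58 + £6.37 = £33.58

£33.58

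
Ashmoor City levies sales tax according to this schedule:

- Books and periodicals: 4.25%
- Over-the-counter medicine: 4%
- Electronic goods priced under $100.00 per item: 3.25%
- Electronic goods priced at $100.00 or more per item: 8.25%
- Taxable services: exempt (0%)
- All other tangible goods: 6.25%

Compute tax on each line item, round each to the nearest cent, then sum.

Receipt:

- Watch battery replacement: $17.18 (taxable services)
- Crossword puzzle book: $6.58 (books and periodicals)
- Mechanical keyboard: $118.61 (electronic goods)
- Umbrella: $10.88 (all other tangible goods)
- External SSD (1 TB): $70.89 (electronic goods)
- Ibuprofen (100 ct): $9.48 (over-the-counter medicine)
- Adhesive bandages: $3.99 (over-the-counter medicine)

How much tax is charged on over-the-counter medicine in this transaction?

Ibuprofen (100 ct) $9.48: over-the-counter medicine → 4% → $0.38
Adhesive bandages $3.99: over-the-counter medicine → 4% → $0.16
Tax on over-the-counter medicine = $0.38 + $0.16 = $0.54

$0.54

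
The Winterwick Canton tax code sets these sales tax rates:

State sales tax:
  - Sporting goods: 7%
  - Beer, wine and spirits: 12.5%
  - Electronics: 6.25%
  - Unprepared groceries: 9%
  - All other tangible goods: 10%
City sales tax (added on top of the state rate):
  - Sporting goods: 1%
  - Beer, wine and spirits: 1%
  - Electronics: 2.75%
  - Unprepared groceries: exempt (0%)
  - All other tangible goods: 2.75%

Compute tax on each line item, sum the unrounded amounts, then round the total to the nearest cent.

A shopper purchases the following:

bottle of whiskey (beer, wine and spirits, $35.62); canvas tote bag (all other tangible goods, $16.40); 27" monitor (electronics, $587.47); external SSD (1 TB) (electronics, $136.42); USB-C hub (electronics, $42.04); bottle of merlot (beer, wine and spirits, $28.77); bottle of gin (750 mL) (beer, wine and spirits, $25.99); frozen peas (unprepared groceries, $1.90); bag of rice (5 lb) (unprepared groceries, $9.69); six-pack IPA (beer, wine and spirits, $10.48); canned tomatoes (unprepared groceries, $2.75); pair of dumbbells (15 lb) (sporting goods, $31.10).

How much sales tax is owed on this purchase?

$88.42

Bottle of whiskey $35.62: beer, wine and spirits → 12.5% + 1% city = 13.5% → $4.8087
Canvas tote bag $16.40: all other tangible goods → 10% + 2.75% city = 12.75% → $2.091
27" monitor $587.47: electronics → 6.25% + 2.75% city = 9% → $52.8723
External SSD (1 TB) $136.42: electronics → 6.25% + 2.75% city = 9% → $12.2778
USB-C hub $42.04: electronics → 6.25% + 2.75% city = 9% → $3.7836
Bottle of merlot $28.77: beer, wine and spirits → 12.5% + 1% city = 13.5% → $3.88395
Bottle of gin (750 mL) $25.99: beer, wine and spirits → 12.5% + 1% city = 13.5% → $3.50865
Frozen peas $1.90: unprepared groceries → 9% + 0% city = 9% → $0.171
Bag of rice (5 lb) $9.69: unprepared groceries → 9% + 0% city = 9% → $0.8721
Six-pack IPA $10.48: beer, wine and spirits → 12.5% + 1% city = 13.5% → $1.4148
Canned tomatoes $2.75: unprepared groceries → 9% + 0% city = 9% → $0.2475
Pair of dumbbells (15 lb) $31.10: sporting goods → 7% + 1% city = 8% → $2.488
Unrounded tax sum = $88.4194 → $88.42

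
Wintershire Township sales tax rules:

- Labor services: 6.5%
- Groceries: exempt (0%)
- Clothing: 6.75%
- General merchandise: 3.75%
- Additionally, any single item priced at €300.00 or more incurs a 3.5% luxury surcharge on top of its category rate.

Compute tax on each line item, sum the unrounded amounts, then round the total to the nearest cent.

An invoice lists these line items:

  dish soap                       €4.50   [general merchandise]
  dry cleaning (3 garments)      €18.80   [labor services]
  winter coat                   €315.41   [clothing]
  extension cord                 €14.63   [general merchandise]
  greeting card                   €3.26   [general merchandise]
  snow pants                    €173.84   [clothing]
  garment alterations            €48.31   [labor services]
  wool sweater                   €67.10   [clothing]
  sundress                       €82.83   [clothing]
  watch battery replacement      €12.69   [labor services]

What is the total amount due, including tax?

€801.58

Dish soap €4.50: general merchandise → 3.75% → €0.16875
Dry cleaning (3 garments) €18.80: labor services → 6.5% → €1.222
Winter coat €315.41: clothing → 6.75% + 3.5% surcharge = 10.25% → €32.329525
Extension cord €14.63: general merchandise → 3.75% → €0.548625
Greeting card €3.26: general merchandise → 3.75% → €0.12225
Snow pants €173.84: clothing → 6.75% → €11.7342
Garment alterations €48.31: labor services → 6.5% → €3.14015
Wool sweater €67.10: clothing → 6.75% → €4.52925
Sundress €82.83: clothing → 6.75% → €5.591025
Watch battery replacement €12.69: labor services → 6.5% → €0.82485
Subtotal = €741.37; unrounded tax = €60.210625 → €60.21; total due = €801.58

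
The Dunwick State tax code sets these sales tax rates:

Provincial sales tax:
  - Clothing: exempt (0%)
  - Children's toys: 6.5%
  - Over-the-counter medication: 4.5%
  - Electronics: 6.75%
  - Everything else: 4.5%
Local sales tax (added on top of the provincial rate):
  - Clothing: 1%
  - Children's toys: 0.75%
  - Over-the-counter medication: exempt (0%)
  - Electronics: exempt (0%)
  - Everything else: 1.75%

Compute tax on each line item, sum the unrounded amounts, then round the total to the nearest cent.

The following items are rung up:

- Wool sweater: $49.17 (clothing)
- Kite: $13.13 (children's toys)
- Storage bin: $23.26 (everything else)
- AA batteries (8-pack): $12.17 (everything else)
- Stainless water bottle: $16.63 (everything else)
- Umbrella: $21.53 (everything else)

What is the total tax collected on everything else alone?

$4.60

Storage bin $23.26: everything else → 4.5% + 1.75% local = 6.25% → $1.45375
AA batteries (8-pack) $12.17: everything else → 4.5% + 1.75% local = 6.25% → $0.760625
Stainless water bottle $16.63: everything else → 4.5% + 1.75% local = 6.25% → $1.039375
Umbrella $21.53: everything else → 4.5% + 1.75% local = 6.25% → $1.345625
Tax on everything else: unrounded sum = $4.599375 → $4.60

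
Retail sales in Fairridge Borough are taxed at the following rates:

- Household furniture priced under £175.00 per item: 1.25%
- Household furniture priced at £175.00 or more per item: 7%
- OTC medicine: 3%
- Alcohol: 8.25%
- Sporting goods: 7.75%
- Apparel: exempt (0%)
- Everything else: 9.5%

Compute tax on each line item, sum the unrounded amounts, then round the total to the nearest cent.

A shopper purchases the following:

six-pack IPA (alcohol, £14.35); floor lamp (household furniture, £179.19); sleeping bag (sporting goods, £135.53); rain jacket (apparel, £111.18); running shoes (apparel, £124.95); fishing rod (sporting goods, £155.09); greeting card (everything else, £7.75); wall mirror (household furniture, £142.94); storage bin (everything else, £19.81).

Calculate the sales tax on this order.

Six-pack IPA £14.35: alcohol → 8.25% → £1.183875
Floor lamp £179.19: household furniture, £175.00 or more → 7% → £12.5433
Sleeping bag £135.53: sporting goods → 7.75% → £10.503575
Rain jacket £111.18: apparel → 0% → £0.00
Running shoes £124.95: apparel → 0% → £0.00
Fishing rod £155.09: sporting goods → 7.75% → £12.019475
Greeting card £7.75: everything else → 9.5% → £0.73625
Wall mirror £142.94: household furniture, under £175.00 → 1.25% → £1.78675
Storage bin £19.81: everything else → 9.5% → £1.88195
Unrounded tax sum = £40.655175 → £40.66

£40.66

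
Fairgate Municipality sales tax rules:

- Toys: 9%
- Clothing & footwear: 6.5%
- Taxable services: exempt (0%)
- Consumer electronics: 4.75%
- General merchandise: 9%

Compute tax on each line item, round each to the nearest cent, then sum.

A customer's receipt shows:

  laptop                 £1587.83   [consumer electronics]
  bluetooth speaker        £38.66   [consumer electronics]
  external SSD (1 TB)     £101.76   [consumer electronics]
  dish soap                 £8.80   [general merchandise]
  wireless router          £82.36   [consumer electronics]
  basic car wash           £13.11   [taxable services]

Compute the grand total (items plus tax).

Laptop £1587.83: consumer electronics → 4.75% → £75.42
Bluetooth speaker £38.66: consumer electronics → 4.75% → £1.84
External SSD (1 TB) £101.76: consumer electronics → 4.75% → £4.83
Dish soap £8.80: general merchandise → 9% → £0.79
Wireless router £82.36: consumer electronics → 4.75% → £3.91
Basic car wash £13.11: taxable services → 0% → £0.00
Subtotal = £1832.52; tax = £86.79; total due = £1919.31

£1919.31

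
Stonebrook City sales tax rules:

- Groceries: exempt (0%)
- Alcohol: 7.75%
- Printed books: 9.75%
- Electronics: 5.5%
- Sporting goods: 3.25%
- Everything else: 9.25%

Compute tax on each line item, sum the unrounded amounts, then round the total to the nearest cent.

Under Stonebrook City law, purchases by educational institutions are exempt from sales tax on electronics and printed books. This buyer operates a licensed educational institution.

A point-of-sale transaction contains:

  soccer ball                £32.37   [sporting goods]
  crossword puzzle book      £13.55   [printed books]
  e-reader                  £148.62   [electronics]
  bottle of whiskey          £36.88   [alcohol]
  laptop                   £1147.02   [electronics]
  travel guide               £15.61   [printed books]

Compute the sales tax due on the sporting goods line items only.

Soccer ball £32.37: sporting goods → 3.25% → £1.052025
Tax on sporting goods: unrounded sum = £1.052025 → £1.05

£1.05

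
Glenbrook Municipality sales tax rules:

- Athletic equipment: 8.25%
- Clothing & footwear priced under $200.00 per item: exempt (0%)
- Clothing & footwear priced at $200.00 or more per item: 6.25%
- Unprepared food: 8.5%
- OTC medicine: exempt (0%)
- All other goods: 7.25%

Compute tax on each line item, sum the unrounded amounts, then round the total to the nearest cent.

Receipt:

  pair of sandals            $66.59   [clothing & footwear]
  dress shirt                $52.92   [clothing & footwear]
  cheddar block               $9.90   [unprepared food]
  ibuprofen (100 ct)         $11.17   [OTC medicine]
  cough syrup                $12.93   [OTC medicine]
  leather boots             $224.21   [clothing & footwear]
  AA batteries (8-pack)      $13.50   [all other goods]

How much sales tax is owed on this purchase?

$15.83

Pair of sandals $66.59: clothing & footwear, under $200.00 → 0% → $0.00
Dress shirt $52.92: clothing & footwear, under $200.00 → 0% → $0.00
Cheddar block $9.90: unprepared food → 8.5% → $0.8415
Ibuprofen (100 ct) $11.17: OTC medicine → 0% → $0.00
Cough syrup $12.93: OTC medicine → 0% → $0.00
Leather boots $224.21: clothing & footwear, $200.00 or more → 6.25% → $14.013125
AA batteries (8-pack) $13.50: all other goods → 7.25% → $0.97875
Unrounded tax sum = $15.833375 → $15.83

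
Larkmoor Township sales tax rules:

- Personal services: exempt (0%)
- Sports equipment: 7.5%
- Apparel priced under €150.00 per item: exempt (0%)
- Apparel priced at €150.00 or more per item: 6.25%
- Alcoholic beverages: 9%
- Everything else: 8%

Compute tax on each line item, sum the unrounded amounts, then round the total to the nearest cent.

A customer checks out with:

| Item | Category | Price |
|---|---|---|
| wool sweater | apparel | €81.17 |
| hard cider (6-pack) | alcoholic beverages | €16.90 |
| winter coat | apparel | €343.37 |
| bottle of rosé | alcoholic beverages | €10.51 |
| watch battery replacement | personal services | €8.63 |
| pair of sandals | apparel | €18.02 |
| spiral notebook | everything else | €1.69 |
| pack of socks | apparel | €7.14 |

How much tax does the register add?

€24.06

Wool sweater €81.17: apparel, under €150.00 → 0% → €0.00
Hard cider (6-pack) €16.90: alcoholic beverages → 9% → €1.521
Winter coat €343.37: apparel, €150.00 or more → 6.25% → €21.460625
Bottle of rosé €10.51: alcoholic beverages → 9% → €0.9459
Watch battery replacement €8.63: personal services → 0% → €0.00
Pair of sandals €18.02: apparel, under €150.00 → 0% → €0.00
Spiral notebook €1.69: everything else → 8% → €0.1352
Pack of socks €7.14: apparel, under €150.00 → 0% → €0.00
Unrounded tax sum = €24.062725 → €24.06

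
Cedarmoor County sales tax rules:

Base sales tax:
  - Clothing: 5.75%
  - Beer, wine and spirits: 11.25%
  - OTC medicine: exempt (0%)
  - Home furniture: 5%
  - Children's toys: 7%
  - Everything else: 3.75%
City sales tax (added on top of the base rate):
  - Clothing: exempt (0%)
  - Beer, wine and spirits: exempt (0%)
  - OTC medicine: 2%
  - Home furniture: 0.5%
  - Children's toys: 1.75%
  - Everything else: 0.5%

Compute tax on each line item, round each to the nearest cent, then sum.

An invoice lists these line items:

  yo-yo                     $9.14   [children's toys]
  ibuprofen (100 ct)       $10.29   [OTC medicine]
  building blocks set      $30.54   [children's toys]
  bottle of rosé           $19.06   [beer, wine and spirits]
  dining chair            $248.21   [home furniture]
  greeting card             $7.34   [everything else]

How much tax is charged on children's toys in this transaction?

Yo-yo $9.14: children's toys → 7% + 1.75% city = 8.75% → $0.80
Building blocks set $30.54: children's toys → 7% + 1.75% city = 8.75% → $2.67
Tax on children's toys = $0.80 + $2.67 = $3.47

$3.47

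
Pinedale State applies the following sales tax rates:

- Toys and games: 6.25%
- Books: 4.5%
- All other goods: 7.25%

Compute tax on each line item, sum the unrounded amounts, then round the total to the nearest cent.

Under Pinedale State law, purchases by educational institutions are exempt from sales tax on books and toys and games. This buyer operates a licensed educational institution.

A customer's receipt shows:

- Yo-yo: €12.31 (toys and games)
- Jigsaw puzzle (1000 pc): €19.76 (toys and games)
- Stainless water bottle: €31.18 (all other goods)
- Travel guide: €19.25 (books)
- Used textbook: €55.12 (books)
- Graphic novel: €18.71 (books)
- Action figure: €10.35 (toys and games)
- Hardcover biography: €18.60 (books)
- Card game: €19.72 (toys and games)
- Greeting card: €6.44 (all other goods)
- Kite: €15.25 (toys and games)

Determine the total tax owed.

€2.73

Yo-yo €12.31: toys and games, buyer-exempt → 0% → €0.00
Jigsaw puzzle (1000 pc) €19.76: toys and games, buyer-exempt → 0% → €0.00
Stainless water bottle €31.18: all other goods → 7.25% → €2.26055
Travel guide €19.25: books, buyer-exempt → 0% → €0.00
Used textbook €55.12: books, buyer-exempt → 0% → €0.00
Graphic novel €18.71: books, buyer-exempt → 0% → €0.00
Action figure €10.35: toys and games, buyer-exempt → 0% → €0.00
Hardcover biography €18.60: books, buyer-exempt → 0% → €0.00
Card game €19.72: toys and games, buyer-exempt → 0% → €0.00
Greeting card €6.44: all other goods → 7.25% → €0.4669
Kite €15.25: toys and games, buyer-exempt → 0% → €0.00
Unrounded tax sum = €2.72745 → €2.73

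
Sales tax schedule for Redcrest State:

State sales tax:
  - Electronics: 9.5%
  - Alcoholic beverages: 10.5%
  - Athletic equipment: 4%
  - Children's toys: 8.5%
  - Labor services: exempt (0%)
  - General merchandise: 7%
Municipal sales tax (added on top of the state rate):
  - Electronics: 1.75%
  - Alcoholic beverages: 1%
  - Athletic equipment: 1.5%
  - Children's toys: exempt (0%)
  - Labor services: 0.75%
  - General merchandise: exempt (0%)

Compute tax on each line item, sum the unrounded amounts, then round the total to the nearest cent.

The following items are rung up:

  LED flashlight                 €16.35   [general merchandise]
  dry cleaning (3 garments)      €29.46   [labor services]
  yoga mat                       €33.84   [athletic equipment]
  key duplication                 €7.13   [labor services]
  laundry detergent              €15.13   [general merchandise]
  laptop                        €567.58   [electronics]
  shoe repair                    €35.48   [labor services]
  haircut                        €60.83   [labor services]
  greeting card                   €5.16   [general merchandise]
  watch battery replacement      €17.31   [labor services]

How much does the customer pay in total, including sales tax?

LED flashlight €16.35: general merchandise → 7% + 0% municipal = 7% → €1.1445
Dry cleaning (3 garments) €29.46: labor services → 0% + 0.75% municipal = 0.75% → €0.22095
Yoga mat €33.84: athletic equipment → 4% + 1.5% municipal = 5.5% → €1.8612
Key duplication €7.13: labor services → 0% + 0.75% municipal = 0.75% → €0.053475
Laundry detergent €15.13: general merchandise → 7% + 0% municipal = 7% → €1.0591
Laptop €567.58: electronics → 9.5% + 1.75% municipal = 11.25% → €63.85275
Shoe repair €35.48: labor services → 0% + 0.75% municipal = 0.75% → €0.2661
Haircut €60.83: labor services → 0% + 0.75% municipal = 0.75% → €0.456225
Greeting card €5.16: general merchandise → 7% + 0% municipal = 7% → €0.3612
Watch battery replacement €17.31: labor services → 0% + 0.75% municipal = 0.75% → €0.129825
Subtotal = €788.27; unrounded tax = €69.405325 → €69.41; total due = €857.68

€857.68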